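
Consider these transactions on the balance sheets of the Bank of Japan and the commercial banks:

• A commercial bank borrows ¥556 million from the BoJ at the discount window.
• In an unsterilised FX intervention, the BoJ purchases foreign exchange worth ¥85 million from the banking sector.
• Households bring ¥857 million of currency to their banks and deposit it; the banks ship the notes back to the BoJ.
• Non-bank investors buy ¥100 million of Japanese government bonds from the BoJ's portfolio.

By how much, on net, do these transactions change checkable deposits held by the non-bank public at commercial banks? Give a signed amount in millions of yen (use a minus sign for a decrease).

Discount-window loan ¥556 million: the counterparty is a bank, so public deposits are unchanged → 0.
FX purchase ¥85 million: the counterparty is a bank, so public deposits are unchanged → 0.
Currency deposit ¥857 million: non-bank counterparties' bank balances rise → +¥857M.
Asset sale (to non-banks) ¥100 million: non-bank counterparties' bank balances fall → −¥100M.
Net: 0 + 0 + 857 − 100 = +¥757 million.

+¥757 million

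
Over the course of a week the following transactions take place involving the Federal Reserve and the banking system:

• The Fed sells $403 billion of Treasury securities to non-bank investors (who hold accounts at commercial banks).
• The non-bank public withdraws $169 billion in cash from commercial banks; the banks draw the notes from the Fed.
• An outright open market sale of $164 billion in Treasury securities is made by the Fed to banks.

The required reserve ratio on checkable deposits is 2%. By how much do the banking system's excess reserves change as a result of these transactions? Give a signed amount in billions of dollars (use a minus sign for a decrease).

Asset sale (to non-banks) $403 billion: reserves −$403B, deposits −$403B.
Currency withdrawal $169 billion: reserves −$169B, deposits −$169B.
OMO sale (to banks) $164 billion: reserves −$164B, deposits 0.
Totals: Δreserves = −$736B, Δdeposits = −$572B.
Δrequired reserves = 2% × −$572B = −$11.44B.
Δexcess reserves = Δreserves − Δrequired = −$736B − (−$11.44B) = -$724.56 billion.

-$724.56 billion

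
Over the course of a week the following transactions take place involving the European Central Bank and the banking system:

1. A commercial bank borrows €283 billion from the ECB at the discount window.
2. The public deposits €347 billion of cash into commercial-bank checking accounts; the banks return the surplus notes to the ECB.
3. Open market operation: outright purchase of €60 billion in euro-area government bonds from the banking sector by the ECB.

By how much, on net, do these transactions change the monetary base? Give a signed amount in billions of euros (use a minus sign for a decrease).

+€343 billion

ECB balance sheet:
  Assets:      Securities +€60B, Loans to banks +€283B
  Liabilities: Bank reserves +€690B, Currency in circulation −€347B
Commercial banking system:
  Assets:      Reserves at CB +€690B, Securities −€60B
  Liabilities: Checkable deposits +€347B, Borrowings from CB +€283B
Monetary base = currency + reserves: −€347B + (+€690B) = +€343 billion.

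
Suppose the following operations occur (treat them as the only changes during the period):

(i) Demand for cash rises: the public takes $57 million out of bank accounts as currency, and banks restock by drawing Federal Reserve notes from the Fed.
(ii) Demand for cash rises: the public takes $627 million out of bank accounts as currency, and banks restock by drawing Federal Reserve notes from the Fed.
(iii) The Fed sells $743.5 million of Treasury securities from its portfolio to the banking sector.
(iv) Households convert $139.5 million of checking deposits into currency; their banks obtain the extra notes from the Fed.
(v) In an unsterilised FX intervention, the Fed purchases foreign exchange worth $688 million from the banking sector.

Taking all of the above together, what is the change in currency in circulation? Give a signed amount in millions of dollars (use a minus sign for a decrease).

Currency withdrawal $57 million: notes leave the central bank → +$57M.
Currency withdrawal $627 million: notes leave the central bank → +$627M.
OMO sale (to banks) $743.5 million: no currency enters or leaves circulation → 0.
Currency withdrawal $139.5 million: notes leave the central bank → +$139.5M.
FX purchase $688 million: no currency enters or leaves circulation → 0.
Net: 57 + 627 + 0 + 139.5 + 0 = +$823.5 million.

+$823.5 million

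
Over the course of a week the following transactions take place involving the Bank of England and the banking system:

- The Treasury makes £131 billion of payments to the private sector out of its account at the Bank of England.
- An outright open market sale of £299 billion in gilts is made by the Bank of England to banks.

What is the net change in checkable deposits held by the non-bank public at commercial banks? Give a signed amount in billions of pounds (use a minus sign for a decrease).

+£131 billion

Government spending £131 billion: non-bank counterparties' bank balances rise → +£131B.
OMO sale (to banks) £299 billion: the counterparty is a bank, so public deposits are unchanged → 0.
Net: 131 + 0 = +£131 billion.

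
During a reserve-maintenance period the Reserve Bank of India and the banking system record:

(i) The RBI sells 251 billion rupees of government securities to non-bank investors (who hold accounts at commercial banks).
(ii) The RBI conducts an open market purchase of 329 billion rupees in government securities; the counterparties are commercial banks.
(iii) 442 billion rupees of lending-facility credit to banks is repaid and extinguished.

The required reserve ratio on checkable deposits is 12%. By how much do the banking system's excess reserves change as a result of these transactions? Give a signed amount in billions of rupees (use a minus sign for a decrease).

Asset sale (to non-banks) 251 billion rupees: reserves −251B, deposits −251B.
OMO purchase (from banks) 329 billion rupees: reserves +329B, deposits 0.
Discount-window repayment 442 billion rupees: reserves −442B, deposits 0.
Totals: Δreserves = −364B, Δdeposits = −251B.
Δrequired reserves = 12% × −251B = −30.12B.
Δexcess reserves = Δreserves − Δrequired = −364B − (−30.12B) = -333.88 billion.

-333.88 billion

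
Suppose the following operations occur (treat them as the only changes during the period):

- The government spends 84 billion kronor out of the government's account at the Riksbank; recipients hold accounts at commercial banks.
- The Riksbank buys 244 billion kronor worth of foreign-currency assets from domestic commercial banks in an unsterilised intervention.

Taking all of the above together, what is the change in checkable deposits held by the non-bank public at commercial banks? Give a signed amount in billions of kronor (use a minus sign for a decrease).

+84 billion

Riksbank balance sheet:
  Assets:      Foreign assets +244B
  Liabilities: Bank reserves +328B, Government deposits −84B
Commercial banking system:
  Assets:      Reserves at CB +328B, Foreign assets −244B
  Liabilities: Checkable deposits +84B
So the change in checkable deposits held by the non-bank public at commercial banks is +84 billion.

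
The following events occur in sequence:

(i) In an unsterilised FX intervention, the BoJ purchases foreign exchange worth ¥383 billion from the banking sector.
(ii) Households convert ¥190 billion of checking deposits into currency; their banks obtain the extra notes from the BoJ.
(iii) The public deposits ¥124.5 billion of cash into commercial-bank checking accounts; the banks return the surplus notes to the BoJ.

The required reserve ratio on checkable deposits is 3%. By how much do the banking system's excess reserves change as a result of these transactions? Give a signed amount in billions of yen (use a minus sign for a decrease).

FX purchase ¥383 billion: reserves +¥383B, deposits 0.
Currency withdrawal ¥190 billion: reserves −¥190B, deposits −¥190B.
Currency deposit ¥124.5 billion: reserves +¥124.5B, deposits +¥124.5B.
Totals: Δreserves = +¥317.5B, Δdeposits = −¥65.5B.
Δrequired reserves = 3% × −¥65.5B = −¥1.965B.
Δexcess reserves = Δreserves − Δrequired = +¥317.5B − (−¥1.965B) = +¥319.465 billion.

+¥319.465 billion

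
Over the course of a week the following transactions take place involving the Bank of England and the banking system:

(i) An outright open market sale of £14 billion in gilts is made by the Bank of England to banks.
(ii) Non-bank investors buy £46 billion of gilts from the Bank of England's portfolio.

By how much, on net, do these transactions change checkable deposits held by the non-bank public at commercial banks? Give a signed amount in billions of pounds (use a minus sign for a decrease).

-£46 billion

Bank of England balance sheet:
  Assets:      Securities −£60B
  Liabilities: Bank reserves −£60B
Commercial banking system:
  Assets:      Reserves at CB −£60B, Securities +£14B
  Liabilities: Checkable deposits −£46B
So the change in checkable deposits held by the non-bank public at commercial banks is -£46 billion.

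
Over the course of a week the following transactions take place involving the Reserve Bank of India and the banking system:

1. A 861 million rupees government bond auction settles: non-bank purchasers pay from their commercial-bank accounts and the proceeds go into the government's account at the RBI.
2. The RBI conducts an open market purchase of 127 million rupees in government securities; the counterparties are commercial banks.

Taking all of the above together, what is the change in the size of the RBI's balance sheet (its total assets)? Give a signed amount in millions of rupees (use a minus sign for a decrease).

RBI balance sheet:
  Assets:      Securities +127M
  Liabilities: Bank reserves −734M, Government deposits +861M
Commercial banking system:
  Assets:      Reserves at CB −734M, Securities −127M
  Liabilities: Checkable deposits −861M
Change in total RBI assets = +127 million.

+127 million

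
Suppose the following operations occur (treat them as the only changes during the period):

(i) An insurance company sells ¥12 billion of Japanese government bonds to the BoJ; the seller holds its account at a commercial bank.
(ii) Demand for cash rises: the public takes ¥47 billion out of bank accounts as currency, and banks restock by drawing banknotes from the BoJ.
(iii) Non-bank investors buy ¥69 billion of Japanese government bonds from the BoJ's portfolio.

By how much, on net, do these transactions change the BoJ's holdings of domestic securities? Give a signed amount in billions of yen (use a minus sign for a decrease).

-¥57 billion

Asset purchase (from non-banks) ¥12 billion: securities added to the BoJ's portfolio → +¥12B.
Currency withdrawal ¥47 billion: the BoJ's securities portfolio is untouched → 0.
Asset sale (to non-banks) ¥69 billion: securities removed from the BoJ's portfolio → −¥69B.
Net: 12 + 0 − 69 = -¥57 billion.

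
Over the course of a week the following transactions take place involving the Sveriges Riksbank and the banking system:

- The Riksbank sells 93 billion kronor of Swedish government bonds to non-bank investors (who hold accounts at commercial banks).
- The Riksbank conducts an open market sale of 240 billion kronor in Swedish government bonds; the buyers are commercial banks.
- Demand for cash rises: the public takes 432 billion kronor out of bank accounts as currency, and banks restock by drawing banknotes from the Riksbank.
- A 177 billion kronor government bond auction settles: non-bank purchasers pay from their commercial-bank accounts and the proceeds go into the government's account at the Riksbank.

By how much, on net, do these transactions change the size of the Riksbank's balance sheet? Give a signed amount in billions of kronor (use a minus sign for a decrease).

-333 billion

Asset sale (to non-banks) 93 billion kronor: a Riksbank asset is shed → −93B.
OMO sale (to banks) 240 billion kronor: a Riksbank asset is shed → −240B.
Currency withdrawal 432 billion kronor: only the composition of liabilities changes → 0.
Government account inflow 177 billion kronor: only the composition of liabilities changes → 0.
Net: −93 − 240 + 0 + 0 = -333 billion.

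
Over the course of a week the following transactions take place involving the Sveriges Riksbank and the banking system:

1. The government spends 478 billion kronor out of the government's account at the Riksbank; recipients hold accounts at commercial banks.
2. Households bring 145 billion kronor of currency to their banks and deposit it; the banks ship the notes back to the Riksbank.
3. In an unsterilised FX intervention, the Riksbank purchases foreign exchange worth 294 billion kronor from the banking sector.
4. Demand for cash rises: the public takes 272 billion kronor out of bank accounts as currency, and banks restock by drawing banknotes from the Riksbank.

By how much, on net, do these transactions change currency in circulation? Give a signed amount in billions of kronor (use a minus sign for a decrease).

+127 billion

Government spending 478 billion kronor: no currency enters or leaves circulation → 0.
Currency deposit 145 billion kronor: notes return to the central bank → −145B.
FX purchase 294 billion kronor: no currency enters or leaves circulation → 0.
Currency withdrawal 272 billion kronor: notes leave the central bank → +272B.
Net: 0 − 145 + 0 + 272 = +127 billion.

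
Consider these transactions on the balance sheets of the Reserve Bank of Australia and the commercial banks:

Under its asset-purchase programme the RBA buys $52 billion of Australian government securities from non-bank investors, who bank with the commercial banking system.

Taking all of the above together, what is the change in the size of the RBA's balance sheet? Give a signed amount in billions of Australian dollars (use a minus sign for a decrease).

RBA balance sheet:
  Assets:      Securities +$52B
  Liabilities: Bank reserves +$52B
Commercial banking system:
  Assets:      Reserves at CB +$52B
  Liabilities: Checkable deposits +$52B
Change in total RBA assets = +$52 billion.

+$52 billion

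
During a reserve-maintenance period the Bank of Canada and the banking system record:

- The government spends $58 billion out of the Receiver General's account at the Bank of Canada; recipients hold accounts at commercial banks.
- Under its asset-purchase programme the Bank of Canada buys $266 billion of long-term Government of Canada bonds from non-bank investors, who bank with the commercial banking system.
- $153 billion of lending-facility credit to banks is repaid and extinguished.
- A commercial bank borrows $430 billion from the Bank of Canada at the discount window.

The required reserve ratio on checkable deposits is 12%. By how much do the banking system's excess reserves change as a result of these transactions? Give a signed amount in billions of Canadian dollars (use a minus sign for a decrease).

Government spending $58 billion: reserves +$58B, deposits +$58B.
Asset purchase (from non-banks) $266 billion: reserves +$266B, deposits +$266B.
Discount-window repayment $153 billion: reserves −$153B, deposits 0.
Discount-window loan $430 billion: reserves +$430B, deposits 0.
Totals: Δreserves = +$601B, Δdeposits = +$324B.
Δrequired reserves = 12% × +$324B = +$38.88B.
Δexcess reserves = Δreserves − Δrequired = +$601B − (+$38.88B) = +$562.12 billion.

+$562.12 billion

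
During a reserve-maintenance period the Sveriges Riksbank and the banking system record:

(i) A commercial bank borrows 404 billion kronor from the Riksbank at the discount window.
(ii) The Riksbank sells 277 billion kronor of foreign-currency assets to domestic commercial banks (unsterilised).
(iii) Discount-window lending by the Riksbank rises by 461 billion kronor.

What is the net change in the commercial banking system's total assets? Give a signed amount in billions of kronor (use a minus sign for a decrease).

Discount-window loan 404 billion kronor: bank balance sheets expand → +404B.
FX sale 277 billion kronor: just an asset swap on bank balance sheets → 0.
Discount-window loan 461 billion kronor: bank balance sheets expand → +461B.
Net: 404 + 0 + 461 = +865 billion.

+865 billion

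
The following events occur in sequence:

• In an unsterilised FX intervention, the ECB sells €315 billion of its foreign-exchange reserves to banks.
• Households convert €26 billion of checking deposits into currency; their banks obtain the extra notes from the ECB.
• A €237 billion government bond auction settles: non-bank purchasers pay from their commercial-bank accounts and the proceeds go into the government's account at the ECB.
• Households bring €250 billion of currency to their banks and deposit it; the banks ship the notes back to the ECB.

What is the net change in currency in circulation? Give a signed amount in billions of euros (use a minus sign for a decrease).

FX sale €315 billion: no currency enters or leaves circulation → 0.
Currency withdrawal €26 billion: notes leave the central bank → +€26B.
Government account inflow €237 billion: no currency enters or leaves circulation → 0.
Currency deposit €250 billion: notes return to the central bank → −€250B.
Net: 0 + 26 + 0 − 250 = -€224 billion.

-€224 billion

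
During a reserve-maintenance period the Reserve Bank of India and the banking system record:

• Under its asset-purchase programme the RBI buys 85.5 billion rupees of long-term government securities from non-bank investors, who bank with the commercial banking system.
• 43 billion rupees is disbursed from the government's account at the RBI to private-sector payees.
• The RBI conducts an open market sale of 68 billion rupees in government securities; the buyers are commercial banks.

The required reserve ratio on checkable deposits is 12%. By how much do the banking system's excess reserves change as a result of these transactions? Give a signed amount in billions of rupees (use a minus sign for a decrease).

+45.08 billion

Asset purchase (from non-banks) 85.5 billion rupees: reserves +85.5B, deposits +85.5B.
Government spending 43 billion rupees: reserves +43B, deposits +43B.
OMO sale (to banks) 68 billion rupees: reserves −68B, deposits 0.
Totals: Δreserves = +60.5B, Δdeposits = +128.5B.
Δrequired reserves = 12% × +128.5B = +15.42B.
Δexcess reserves = Δreserves − Δrequired = +60.5B − (+15.42B) = +45.08 billion.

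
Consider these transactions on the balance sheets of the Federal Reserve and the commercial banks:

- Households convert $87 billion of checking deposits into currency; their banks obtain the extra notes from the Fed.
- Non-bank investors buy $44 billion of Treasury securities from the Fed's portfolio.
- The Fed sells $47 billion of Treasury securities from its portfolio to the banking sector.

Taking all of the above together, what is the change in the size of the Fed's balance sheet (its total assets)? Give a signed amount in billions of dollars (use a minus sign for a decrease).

Currency withdrawal $87 billion: only the composition of liabilities changes → 0.
Asset sale (to non-banks) $44 billion: a Fed asset is shed → −$44B.
OMO sale (to banks) $47 billion: a Fed asset is shed → −$47B.
Net: 0 − 44 − 47 = -$91 billion.

-$91 billion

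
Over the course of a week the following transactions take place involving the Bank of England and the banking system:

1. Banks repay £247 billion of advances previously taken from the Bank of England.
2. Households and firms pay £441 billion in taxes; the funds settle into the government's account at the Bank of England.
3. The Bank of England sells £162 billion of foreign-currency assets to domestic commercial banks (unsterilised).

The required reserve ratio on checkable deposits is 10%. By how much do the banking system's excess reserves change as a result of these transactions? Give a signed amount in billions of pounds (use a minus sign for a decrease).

-£805.9 billion

Discount-window repayment £247 billion: reserves −£247B, deposits 0.
Government account inflow £441 billion: reserves −£441B, deposits −£441B.
FX sale £162 billion: reserves −£162B, deposits 0.
Totals: Δreserves = −£850B, Δdeposits = −£441B.
Δrequired reserves = 10% × −£441B = −£44.1B.
Δexcess reserves = Δreserves − Δrequired = −£850B − (−£44.1B) = -£805.9 billion.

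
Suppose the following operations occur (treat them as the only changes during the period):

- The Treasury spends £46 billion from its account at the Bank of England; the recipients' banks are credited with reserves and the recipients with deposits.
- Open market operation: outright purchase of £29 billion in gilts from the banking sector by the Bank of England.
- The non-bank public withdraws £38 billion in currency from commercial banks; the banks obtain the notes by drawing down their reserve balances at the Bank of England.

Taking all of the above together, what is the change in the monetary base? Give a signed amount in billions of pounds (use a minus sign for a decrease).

+£75 billion

Government spending £46 billion: a non-base liability converts back to reserves → +£46B.
OMO purchase (from banks) £29 billion: Bank of England balance sheet expands → +£29B.
Currency withdrawal £38 billion: just a shift between currency and reserves — both are base money → 0.
Net: 46 + 29 + 0 = +£75 billion.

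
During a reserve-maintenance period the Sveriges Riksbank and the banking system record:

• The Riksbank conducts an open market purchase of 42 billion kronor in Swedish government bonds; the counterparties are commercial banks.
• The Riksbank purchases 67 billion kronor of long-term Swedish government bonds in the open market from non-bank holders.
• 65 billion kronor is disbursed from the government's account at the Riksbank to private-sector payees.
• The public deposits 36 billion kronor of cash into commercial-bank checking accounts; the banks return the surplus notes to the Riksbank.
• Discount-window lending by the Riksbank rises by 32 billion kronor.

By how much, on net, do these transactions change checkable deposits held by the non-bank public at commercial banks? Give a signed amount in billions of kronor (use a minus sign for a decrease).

+168 billion

Riksbank balance sheet:
  Assets:      Securities +109B, Loans to banks +32B
  Liabilities: Bank reserves +242B, Currency in circulation −36B, Government deposits −65B
Commercial banking system:
  Assets:      Reserves at CB +242B, Securities −42B
  Liabilities: Checkable deposits +168B, Borrowings from CB +32B
So the change in checkable deposits held by the non-bank public at commercial banks is +168 billion.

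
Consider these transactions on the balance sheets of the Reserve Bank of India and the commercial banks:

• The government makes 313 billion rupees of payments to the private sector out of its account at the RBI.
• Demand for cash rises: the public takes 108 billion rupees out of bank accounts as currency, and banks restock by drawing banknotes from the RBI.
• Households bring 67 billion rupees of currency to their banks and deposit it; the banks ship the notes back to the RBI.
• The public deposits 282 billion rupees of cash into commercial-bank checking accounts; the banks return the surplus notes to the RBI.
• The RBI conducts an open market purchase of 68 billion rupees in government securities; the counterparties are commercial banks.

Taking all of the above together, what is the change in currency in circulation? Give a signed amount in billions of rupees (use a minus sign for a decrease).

-241 billion

RBI balance sheet:
  Assets:      Securities +68B
  Liabilities: Bank reserves +622B, Currency in circulation −241B, Government deposits −313B
Commercial banking system:
  Assets:      Reserves at CB +622B, Securities −68B
  Liabilities: Checkable deposits +554B
So the change in currency in circulation is -241 billion.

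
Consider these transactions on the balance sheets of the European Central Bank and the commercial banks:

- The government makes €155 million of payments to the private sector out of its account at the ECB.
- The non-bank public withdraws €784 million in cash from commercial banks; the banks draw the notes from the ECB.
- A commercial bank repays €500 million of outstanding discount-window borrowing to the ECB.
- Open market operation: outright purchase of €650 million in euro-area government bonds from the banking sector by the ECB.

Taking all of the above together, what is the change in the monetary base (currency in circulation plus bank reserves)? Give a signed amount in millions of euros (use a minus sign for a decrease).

Government spending €155 million: a non-base liability converts back to reserves → +€155M.
Currency withdrawal €784 million: just a shift between currency and reserves — both are base money → 0.
Discount-window repayment €500 million: ECB balance sheet contracts → −€500M.
OMO purchase (from banks) €650 million: ECB balance sheet expands → +€650M.
Net: 155 + 0 − 500 + 650 = +€305 million.

+€305 million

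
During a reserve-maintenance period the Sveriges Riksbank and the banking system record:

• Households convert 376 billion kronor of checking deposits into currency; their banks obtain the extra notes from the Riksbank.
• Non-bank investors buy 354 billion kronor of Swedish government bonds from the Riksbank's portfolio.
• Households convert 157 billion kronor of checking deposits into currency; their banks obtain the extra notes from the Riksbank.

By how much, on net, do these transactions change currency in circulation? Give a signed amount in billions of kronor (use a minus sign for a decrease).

+533 billion

Riksbank balance sheet:
  Assets:      Securities −354B
  Liabilities: Bank reserves −887B, Currency in circulation +533B
Commercial banking system:
  Assets:      Reserves at CB −887B
  Liabilities: Checkable deposits −887B
So the change in currency in circulation is +533 billion.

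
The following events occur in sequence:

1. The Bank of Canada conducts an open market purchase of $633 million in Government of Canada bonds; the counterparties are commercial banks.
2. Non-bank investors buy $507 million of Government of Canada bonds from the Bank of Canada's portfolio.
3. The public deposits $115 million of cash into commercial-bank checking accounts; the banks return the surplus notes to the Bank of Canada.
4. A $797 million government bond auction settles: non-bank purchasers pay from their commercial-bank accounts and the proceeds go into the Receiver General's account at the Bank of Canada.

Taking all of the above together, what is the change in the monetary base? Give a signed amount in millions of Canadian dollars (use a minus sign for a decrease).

-$671 million

OMO purchase (from banks) $633 million: Bank of Canada balance sheet expands → +$633M.
Asset sale (to non-banks) $507 million: Bank of Canada balance sheet contracts → −$507M.
Currency deposit $115 million: just a shift between currency and reserves — both are base money → 0.
Government account inflow $797 million: reserves shift to a non-base liability → −$797M.
Net: 633 − 507 + 0 − 797 = -$671 million.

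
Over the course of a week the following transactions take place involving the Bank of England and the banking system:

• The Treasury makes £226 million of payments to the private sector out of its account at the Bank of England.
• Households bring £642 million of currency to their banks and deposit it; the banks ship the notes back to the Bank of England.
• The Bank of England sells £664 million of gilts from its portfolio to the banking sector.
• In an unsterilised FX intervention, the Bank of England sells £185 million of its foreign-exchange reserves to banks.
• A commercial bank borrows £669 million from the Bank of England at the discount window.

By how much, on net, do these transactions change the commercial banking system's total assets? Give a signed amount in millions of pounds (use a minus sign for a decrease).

Bank of England balance sheet:
  Assets:      Securities −£664M, Loans to banks +£669M, Foreign assets −£185M
  Liabilities: Bank reserves +£688M, Currency in circulation −£642M, Government deposits −£226M
Commercial banking system:
  Assets:      Reserves at CB +£688M, Securities +£664M, Foreign assets +£185M
  Liabilities: Checkable deposits +£868M, Borrowings from CB +£669M
Change in total bank assets = +£1537 million.

+£1537 million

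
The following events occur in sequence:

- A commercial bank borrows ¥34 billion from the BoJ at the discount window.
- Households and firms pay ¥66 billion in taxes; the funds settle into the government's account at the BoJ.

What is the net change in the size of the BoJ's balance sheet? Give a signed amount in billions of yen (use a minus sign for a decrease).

Discount-window loan ¥34 billion: a BoJ asset is acquired → +¥34B.
Government account inflow ¥66 billion: only the composition of liabilities changes → 0.
Net: 34 + 0 = +¥34 billion.

+¥34 billion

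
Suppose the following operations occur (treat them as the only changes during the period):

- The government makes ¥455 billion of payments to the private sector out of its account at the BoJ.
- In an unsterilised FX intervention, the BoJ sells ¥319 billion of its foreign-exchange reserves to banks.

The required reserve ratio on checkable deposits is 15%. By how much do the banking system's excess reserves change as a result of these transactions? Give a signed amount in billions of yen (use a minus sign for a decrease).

+¥67.75 billion

Government spending ¥455 billion: reserves +¥455B, deposits +¥455B.
FX sale ¥319 billion: reserves −¥319B, deposits 0.
Totals: Δreserves = +¥136B, Δdeposits = +¥455B.
Δrequired reserves = 15% × +¥455B = +¥68.25B.
Δexcess reserves = Δreserves − Δrequired = +¥136B − (+¥68.25B) = +¥67.75 billion.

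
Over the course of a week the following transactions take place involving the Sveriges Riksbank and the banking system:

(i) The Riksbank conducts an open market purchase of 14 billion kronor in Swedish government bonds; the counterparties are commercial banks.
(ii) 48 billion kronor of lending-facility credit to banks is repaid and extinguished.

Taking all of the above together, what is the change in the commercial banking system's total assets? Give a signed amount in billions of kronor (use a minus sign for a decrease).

-48 billion

Riksbank balance sheet:
  Assets:      Securities +14B, Loans to banks −48B
  Liabilities: Bank reserves −34B
Commercial banking system:
  Assets:      Reserves at CB −34B, Securities −14B
  Liabilities: Borrowings from CB −48B
Change in total bank assets = -48 billion.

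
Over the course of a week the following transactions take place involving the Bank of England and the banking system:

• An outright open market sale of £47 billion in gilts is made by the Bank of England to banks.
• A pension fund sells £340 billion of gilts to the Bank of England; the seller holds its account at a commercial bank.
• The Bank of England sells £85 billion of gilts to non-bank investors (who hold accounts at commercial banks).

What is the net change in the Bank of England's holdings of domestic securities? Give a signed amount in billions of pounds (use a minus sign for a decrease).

+£208 billion

Bank of England balance sheet:
  Assets:      Securities +£208B
  Liabilities: Bank reserves +£208B
So the change in the Bank of England's holdings of domestic securities is +£208 billion.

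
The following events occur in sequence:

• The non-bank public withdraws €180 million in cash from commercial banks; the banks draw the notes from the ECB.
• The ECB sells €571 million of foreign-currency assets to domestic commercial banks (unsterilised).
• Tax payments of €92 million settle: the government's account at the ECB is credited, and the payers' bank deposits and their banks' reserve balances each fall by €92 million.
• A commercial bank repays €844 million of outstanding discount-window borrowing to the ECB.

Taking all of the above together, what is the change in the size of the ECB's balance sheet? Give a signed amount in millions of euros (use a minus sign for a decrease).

ECB balance sheet:
  Assets:      Loans to banks −€844M, Foreign assets −€571M
  Liabilities: Bank reserves −€1687M, Currency in circulation +€180M, Government deposits +€92M
Change in total ECB assets = -€1415 million.

-€1415 million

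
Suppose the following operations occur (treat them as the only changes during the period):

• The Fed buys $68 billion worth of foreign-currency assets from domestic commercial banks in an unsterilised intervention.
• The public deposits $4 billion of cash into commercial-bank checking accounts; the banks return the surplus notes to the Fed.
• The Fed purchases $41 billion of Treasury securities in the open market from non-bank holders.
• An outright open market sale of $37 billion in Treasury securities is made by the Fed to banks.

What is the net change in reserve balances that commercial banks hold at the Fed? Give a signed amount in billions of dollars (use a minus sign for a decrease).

FX purchase $68 billion: the Fed pays by crediting reserve accounts → +$68B.
Currency deposit $4 billion: returned notes are swapped for reserve credit → +$4B.
Asset purchase (from non-banks) $41 billion: the Fed pays by crediting reserve accounts → +$41B.
OMO sale (to banks) $37 billion: the buying banks pay out of their reserve balances → −$37B.
Net: 68 + 4 + 41 − 37 = +$76 billion.

+$76 billion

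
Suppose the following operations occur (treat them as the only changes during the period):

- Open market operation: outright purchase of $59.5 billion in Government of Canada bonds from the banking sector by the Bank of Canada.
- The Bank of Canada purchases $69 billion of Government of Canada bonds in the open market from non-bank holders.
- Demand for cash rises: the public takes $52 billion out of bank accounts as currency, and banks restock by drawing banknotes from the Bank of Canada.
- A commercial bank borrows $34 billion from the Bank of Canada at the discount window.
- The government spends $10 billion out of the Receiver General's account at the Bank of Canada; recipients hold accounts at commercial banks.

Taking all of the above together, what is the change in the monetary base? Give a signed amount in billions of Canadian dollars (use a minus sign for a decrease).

OMO purchase (from banks) $59.5 billion: Bank of Canada balance sheet expands → +$59.5B.
Asset purchase (from non-banks) $69 billion: Bank of Canada balance sheet expands → +$69B.
Currency withdrawal $52 billion: just a shift between currency and reserves — both are base money → 0.
Discount-window loan $34 billion: Bank of Canada balance sheet expands → +$34B.
Government spending $10 billion: a non-base liability converts back to reserves → +$10B.
Net: 59.5 + 69 + 0 + 34 + 10 = +$172.5 billion.

+$172.5 billion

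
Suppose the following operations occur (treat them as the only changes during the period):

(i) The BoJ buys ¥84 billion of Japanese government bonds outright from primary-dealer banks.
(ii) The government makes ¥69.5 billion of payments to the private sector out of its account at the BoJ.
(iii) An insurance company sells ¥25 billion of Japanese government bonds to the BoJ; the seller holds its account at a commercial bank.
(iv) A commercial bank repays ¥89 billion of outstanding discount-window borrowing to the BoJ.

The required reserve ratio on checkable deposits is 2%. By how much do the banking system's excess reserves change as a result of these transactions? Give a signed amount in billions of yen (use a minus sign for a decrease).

+¥87.61 billion

OMO purchase (from banks) ¥84 billion: reserves +¥84B, deposits 0.
Government spending ¥69.5 billion: reserves +¥69.5B, deposits +¥69.5B.
Asset purchase (from non-banks) ¥25 billion: reserves +¥25B, deposits +¥25B.
Discount-window repayment ¥89 billion: reserves −¥89B, deposits 0.
Totals: Δreserves = +¥89.5B, Δdeposits = +¥94.5B.
Δrequired reserves = 2% × +¥94.5B = +¥1.89B.
Δexcess reserves = Δreserves − Δrequired = +¥89.5B − (+¥1.89B) = +¥87.61 billion.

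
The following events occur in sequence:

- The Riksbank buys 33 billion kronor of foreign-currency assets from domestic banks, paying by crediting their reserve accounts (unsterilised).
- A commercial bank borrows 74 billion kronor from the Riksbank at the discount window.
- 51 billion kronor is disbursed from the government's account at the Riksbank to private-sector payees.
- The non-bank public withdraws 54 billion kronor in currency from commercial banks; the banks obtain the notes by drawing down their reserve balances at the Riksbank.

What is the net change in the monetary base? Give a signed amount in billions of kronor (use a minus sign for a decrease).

+158 billion

FX purchase 33 billion kronor: Riksbank balance sheet expands → +33B.
Discount-window loan 74 billion kronor: Riksbank balance sheet expands → +74B.
Government spending 51 billion kronor: a non-base liability converts back to reserves → +51B.
Currency withdrawal 54 billion kronor: just a shift between currency and reserves — both are base money → 0.
Net: 33 + 74 + 51 + 0 = +158 billion.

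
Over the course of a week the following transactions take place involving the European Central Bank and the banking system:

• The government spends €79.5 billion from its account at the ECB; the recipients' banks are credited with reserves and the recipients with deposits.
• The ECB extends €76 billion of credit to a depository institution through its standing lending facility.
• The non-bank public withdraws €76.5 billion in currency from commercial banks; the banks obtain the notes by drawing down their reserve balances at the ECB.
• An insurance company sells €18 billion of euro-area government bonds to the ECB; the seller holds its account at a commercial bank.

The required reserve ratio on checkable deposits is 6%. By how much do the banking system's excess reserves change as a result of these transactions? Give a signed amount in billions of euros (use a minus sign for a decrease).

Government spending €79.5 billion: reserves +€79.5B, deposits +€79.5B.
Discount-window loan €76 billion: reserves +€76B, deposits 0.
Currency withdrawal €76.5 billion: reserves −€76.5B, deposits −€76.5B.
Asset purchase (from non-banks) €18 billion: reserves +€18B, deposits +€18B.
Totals: Δreserves = +€97B, Δdeposits = +€21B.
Δrequired reserves = 6% × +€21B = +€1.26B.
Δexcess reserves = Δreserves − Δrequired = +€97B − (+€1.26B) = +€95.74 billion.

+€95.74 billion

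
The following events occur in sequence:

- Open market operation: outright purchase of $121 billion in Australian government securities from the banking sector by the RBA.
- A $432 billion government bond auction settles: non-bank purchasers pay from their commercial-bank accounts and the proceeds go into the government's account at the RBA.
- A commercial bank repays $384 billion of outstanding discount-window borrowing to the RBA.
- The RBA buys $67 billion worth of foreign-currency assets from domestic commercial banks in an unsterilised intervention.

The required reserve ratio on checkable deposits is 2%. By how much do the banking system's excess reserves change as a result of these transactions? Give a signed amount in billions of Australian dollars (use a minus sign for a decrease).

OMO purchase (from banks) $121 billion: reserves +$121B, deposits 0.
Government account inflow $432 billion: reserves −$432B, deposits −$432B.
Discount-window repayment $384 billion: reserves −$384B, deposits 0.
FX purchase $67 billion: reserves +$67B, deposits 0.
Totals: Δreserves = −$628B, Δdeposits = −$432B.
Δrequired reserves = 2% × −$432B = −$8.64B.
Δexcess reserves = Δreserves − Δrequired = −$628B − (−$8.64B) = -$619.36 billion.

-$619.36 billion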